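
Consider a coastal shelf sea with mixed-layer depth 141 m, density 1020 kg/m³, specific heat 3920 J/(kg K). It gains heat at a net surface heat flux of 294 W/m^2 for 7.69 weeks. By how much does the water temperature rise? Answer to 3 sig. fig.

2.43 K

Areal heat capacity C = ρ c_p D = 1020 × 3920 × 141 = 5.64×10^8 J/(m²·K).
Net heat input Q = F Δt = 294 × (7.69 weeks × 6.048×10^5 s/week) = 1.37×10^9 J/m².
ΔT = Q / C = 1.37×10^9 / 5.64×10^8 = 2.43 K.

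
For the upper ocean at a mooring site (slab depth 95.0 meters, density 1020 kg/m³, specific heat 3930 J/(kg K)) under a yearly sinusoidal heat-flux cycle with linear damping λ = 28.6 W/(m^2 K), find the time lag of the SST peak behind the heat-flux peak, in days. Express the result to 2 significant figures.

70 days

Areal heat capacity C = ρ c_p D = 1020 × 3930 × 95.0 = 3.81×10^8 J m⁻² K⁻¹.
ω = 2π / 3.15×10^7 s = 1.99×10^-7 s⁻¹.
Phase lag φ = arctan(Cω/λ) = arctan(75.9/28.6) = 1.21 rad.
Time lag = φ / ω = 1.21 / 1.99×10^-7 = 6.07×10^6 s = 70.3 days.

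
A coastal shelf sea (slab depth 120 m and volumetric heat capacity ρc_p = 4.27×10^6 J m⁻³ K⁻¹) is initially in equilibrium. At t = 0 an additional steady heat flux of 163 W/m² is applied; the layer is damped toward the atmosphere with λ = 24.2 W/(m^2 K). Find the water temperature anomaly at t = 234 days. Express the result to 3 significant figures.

Areal heat capacity C = ρc_p × D = 4.27×10^6 × 120 = 5.12×10^8 J/(m^2 K).
τ = C / λ = 5.12×10^8 / 24.2 = 2.12×10^7 s.
Equilibrium anomaly ΔT_eq = F / λ = 163 / 24.2 = 6.74 K.
t = 234 days = 2.02×10^7 s, so t/τ = 0.955.
ΔT(t) = ΔT_eq (1 − e^(−t/τ)) = 6.74 × (1 − e^−0.955) = 4.14 K.

4.14 K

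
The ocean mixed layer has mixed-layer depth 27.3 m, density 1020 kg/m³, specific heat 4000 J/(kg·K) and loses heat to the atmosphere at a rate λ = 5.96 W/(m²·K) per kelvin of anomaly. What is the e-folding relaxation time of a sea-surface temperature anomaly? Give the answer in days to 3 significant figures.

216 days

Areal heat capacity C = ρ c_p D = 1020 × 4000 × 27.3 = 1.11×10^8 J m⁻² K⁻¹.
Relaxation time τ = C / λ = 1.11×10^8 / 5.96 = 1.87×10^7 s.
In days: 1.87×10^7 s / (86400 s/day) = 216 days.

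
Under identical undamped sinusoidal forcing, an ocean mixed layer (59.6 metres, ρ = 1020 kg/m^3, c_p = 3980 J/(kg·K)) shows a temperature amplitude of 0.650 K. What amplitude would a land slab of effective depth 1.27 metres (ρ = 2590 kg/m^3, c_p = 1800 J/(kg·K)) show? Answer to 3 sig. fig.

26.6 K

C_ocean = 2.42×10^8 J/(m²·K); C_land = 5.92×10^6 J/(m²·K).
A ∝ 1/C ⇒ A_land = A_ocean × C_ocean/C_land = 0.650 × 40.9 = 26.6 K.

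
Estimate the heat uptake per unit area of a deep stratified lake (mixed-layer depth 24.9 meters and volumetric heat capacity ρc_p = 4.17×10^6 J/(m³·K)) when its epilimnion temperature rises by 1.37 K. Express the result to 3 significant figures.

Areal heat capacity C = ρc_p × D = 4.17×10^6 × 24.9 = 1.04×10^8 J/(m²·K).
ΔQ = C ΔT = 1.04×10^8 × 1.37 = 1.42×10^8 J/m².

1.42×10^8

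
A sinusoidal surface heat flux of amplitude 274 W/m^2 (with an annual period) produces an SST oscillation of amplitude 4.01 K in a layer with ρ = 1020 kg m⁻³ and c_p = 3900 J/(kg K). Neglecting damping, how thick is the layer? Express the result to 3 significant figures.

ω = 2π / 3.15×10^7 s = 1.99×10^-7 s⁻¹.
Required C = F₀ / (A ω) = 274 / (4.01 × 1.99×10^-7) = 3.43×10^8 J/(m²·K).
D = C / (ρ c_p) = 3.43×10^8 / (1020 × 3900) = 86.2 m.

86.2 m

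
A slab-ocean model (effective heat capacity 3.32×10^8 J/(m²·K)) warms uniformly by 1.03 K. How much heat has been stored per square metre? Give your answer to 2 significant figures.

3.4×10^8

Areal heat capacity C = 3.32×10^8 J/(m²·K) (given).
ΔQ = C ΔT = 3.32×10^8 × 1.03 = 3.42×10^8 J/m².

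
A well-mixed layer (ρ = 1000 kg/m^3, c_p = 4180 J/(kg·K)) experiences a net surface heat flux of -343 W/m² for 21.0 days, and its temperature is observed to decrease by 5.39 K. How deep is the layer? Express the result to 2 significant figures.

28 m

Heat input Q = F Δt = -343 × 1.81×10^6 s = -6.22×10^8 J/m².
Required areal heat capacity C = Q / ΔT = 1.15×10^8 J/(m²·K).
Depth D = C / (ρ c_p) = 1.15×10^8 / (1000 × 4180) = 27.6 m.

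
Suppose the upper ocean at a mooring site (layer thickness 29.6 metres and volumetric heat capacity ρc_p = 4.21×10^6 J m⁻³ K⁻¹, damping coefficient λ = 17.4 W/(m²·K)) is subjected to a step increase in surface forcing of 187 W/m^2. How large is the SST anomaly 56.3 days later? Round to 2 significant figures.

Areal heat capacity C = ρc_p × D = 4.21×10^6 × 29.6 = 1.25×10^8 J/(m²·K).
τ = C / λ = 1.25×10^8 / 17.4 = 7.16×10^6 s.
Equilibrium anomaly ΔT_eq = F / λ = 187 / 17.4 = 10.7 K.
t = 56.3 days = 4.86×10^6 s, so t/τ = 0.679.
ΔT(t) = ΔT_eq (1 − e^(−t/τ)) = 10.7 × (1 − e^−0.679) = 5.30 K.

5.3 K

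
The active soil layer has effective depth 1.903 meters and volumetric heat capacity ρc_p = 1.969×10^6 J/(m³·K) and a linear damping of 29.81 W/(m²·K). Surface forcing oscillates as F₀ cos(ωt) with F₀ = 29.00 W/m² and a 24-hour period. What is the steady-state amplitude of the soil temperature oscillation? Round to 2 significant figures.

0.11 K

Areal heat capacity C = ρc_p × D = 1.969×10^6 × 1.903 = 3.75×10^6 J/(m²·K).
Angular frequency ω = 2π / T = 2π / 86400 s = 7.27×10^-5 s⁻¹.
√((Cω)² + λ²) = √((272)² + 29.81²) = 274 W/(m²·K).
Amplitude A = F₀ / √((Cω)²+λ²) = 29.00 / 274 = 0.106 K.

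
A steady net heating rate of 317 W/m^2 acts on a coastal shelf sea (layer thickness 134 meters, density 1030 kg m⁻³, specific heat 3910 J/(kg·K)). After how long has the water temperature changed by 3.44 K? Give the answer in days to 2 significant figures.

Areal heat capacity C = ρ c_p D = 1030 × 3910 × 134 = 5.40×10^8 J/(m²·K).
Time required: Δt = C ΔT / F = 5.40×10^8 × 3.44 / 317 = 5.86×10^6 s.
In days: 5.86×10^6 s / (86400 s/day) = 67.8 days.

68 days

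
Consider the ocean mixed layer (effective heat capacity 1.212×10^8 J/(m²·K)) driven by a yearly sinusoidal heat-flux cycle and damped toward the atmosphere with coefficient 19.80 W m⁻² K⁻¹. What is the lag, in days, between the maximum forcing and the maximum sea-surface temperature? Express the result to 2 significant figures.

51 days

Areal heat capacity C = 1.212×10^8 J/(m²·K) (given).
ω = 2π / 3.15×10^7 s = 1.99×10^-7 s⁻¹.
Phase lag φ = arctan(Cω/λ) = arctan(24.1/19.80) = 0.884 rad.
Time lag = φ / ω = 0.884 / 1.99×10^-7 = 4.44×10^6 s = 51.4 days.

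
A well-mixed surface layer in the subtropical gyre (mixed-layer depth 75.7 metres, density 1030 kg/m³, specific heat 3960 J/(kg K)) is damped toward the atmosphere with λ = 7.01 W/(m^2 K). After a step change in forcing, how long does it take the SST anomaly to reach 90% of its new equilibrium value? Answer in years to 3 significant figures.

Areal heat capacity C = ρ c_p D = 1030 × 3960 × 75.7 = 3.09×10^8 J m⁻² K⁻¹.
τ = C / λ = 3.09×10^8 / 7.01 = 4.40×10^7 s.
Fraction reached: 1 − e^(−t/τ) = 0.90 ⇒ t = −τ ln(1 − 0.90) = τ × 2.30.
t = 1.01×10^8 s = 3.21 years.

3.21 years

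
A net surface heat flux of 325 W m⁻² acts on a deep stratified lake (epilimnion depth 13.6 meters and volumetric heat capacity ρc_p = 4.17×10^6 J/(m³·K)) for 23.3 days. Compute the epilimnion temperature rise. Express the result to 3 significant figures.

Areal heat capacity C = ρc_p × D = 4.17×10^6 × 13.6 = 5.67×10^7 J/(m²·K).
Net heat input Q = F Δt = 325 × (23.3 days × 86400 s/day) = 6.54×10^8 J/m².
ΔT = Q / C = 6.54×10^8 / 5.67×10^7 = 11.5 K.

11.5 K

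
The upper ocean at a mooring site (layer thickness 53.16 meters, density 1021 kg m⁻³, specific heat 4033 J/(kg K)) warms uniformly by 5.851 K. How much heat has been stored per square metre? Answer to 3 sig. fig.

Areal heat capacity C = ρ c_p D = 1021 × 4033 × 53.16 = 2.19×10^8 J m⁻² K⁻¹.
ΔQ = C ΔT = 2.19×10^8 × 5.851 = 1.28×10^9 J/m².

1.28×10^9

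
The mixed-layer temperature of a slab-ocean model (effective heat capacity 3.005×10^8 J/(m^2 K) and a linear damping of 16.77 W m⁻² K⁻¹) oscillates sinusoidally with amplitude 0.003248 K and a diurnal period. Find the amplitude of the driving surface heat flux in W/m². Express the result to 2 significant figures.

Areal heat capacity C = 3.005×10^8 J/(m^2 K) (given).
ω = 2π / 86400 s = 7.27×10^-5 s⁻¹.
√((Cω)² + λ²) = √((21900)² + 16.77²) = 21900 W/(m²·K).
F₀ = A × √((Cω)²+λ²) = 0.003248 × 21900 = 71.0 W/m².

71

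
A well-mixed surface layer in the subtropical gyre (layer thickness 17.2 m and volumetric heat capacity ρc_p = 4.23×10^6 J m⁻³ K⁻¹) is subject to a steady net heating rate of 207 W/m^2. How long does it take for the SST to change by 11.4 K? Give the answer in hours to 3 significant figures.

Areal heat capacity C = ρc_p × D = 4.23×10^6 × 17.2 = 7.28×10^7 J/(m^2 K).
Time required: Δt = C ΔT / F = 7.28×10^7 × 11.4 / 207 = 4.01×10^6 s.
In hours: 4.01×10^6 s / (3600 s/hour) = 1110 hours.

1110 hours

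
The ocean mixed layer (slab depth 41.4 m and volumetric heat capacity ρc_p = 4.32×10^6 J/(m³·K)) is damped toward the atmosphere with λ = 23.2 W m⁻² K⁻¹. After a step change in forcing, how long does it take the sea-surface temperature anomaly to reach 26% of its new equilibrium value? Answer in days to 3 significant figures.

26.9 days

Areal heat capacity C = ρc_p × D = 4.32×10^6 × 41.4 = 1.79×10^8 J/(m^2 K).
τ = C / λ = 1.79×10^8 / 23.2 = 7.71×10^6 s.
Fraction reached: 1 − e^(−t/τ) = 0.26 ⇒ t = −τ ln(1 − 0.26) = τ × 0.301.
t = 2.32×10^6 s = 26.9 days.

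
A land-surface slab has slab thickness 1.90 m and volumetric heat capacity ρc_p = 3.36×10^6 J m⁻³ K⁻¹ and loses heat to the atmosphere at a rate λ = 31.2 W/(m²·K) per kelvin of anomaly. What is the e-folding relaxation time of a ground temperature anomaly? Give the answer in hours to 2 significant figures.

57 hours

Areal heat capacity C = ρc_p × D = 3.36×10^6 × 1.90 = 6.38×10^6 J m⁻² K⁻¹.
Relaxation time τ = C / λ = 6.38×10^6 / 31.2 = 2.05×10^5 s.
In hours: 2.05×10^5 s / (3600 s/hour) = 56.8 hours.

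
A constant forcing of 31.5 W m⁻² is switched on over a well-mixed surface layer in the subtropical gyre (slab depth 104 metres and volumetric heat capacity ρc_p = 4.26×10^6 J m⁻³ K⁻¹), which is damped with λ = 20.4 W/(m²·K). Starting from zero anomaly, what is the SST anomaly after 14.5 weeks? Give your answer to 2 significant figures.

0.51 K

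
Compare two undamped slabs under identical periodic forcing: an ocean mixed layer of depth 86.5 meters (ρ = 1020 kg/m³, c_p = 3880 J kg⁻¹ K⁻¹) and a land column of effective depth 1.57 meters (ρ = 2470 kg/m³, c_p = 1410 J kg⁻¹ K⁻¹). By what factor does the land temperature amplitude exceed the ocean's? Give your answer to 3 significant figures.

C_ocean = 1020 × 3880 × 86.5 = 3.42×10^8 J/(m²·K).
C_land = 2470 × 1410 × 1.57 = 5.47×10^6 J/(m²·K).
Undamped amplitude ∝ 1/C, so A_land/A_ocean = C_ocean/C_land = 62.6.

62.6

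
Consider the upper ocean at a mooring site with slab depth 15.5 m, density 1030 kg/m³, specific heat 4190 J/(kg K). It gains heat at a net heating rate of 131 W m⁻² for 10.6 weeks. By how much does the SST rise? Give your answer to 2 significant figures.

Areal heat capacity C = ρ c_p D = 1030 × 4190 × 15.5 = 6.69×10^7 J/(m^2 K).
Net heat input Q = F Δt = 131 × (10.6 weeks × 6.048×10^5 s/week) = 8.40×10^8 J/m².
ΔT = Q / C = 8.40×10^8 / 6.69×10^7 = 12.6 K.

13 K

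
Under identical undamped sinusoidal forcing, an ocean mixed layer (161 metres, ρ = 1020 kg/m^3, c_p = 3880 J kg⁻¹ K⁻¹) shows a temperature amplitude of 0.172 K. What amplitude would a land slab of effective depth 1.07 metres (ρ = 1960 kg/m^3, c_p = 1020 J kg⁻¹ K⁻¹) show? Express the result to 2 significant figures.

51 K

C_ocean = 6.37×10^8 J/(m²·K); C_land = 2.14×10^6 J/(m²·K).
A ∝ 1/C ⇒ A_land = A_ocean × C_ocean/C_land = 0.172 × 298 = 51.2 K.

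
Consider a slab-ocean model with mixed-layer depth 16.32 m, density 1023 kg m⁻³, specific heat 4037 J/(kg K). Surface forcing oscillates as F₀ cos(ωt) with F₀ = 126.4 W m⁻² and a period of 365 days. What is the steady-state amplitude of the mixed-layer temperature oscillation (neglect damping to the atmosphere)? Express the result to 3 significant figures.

9.41 K

Areal heat capacity C = ρ c_p D = 1023 × 4037 × 16.32 = 6.74×10^7 J/(m²·K).
Angular frequency ω = 2π / T = 2π / 3.15×10^7 s = 1.99×10^-7 s⁻¹.
Cω = 6.74×10^7 × 1.99×10^-7 = 13.4 W/(m²·K).
Amplitude A = F₀ / (Cω) = 126.4 / 13.4 = 9.41 K.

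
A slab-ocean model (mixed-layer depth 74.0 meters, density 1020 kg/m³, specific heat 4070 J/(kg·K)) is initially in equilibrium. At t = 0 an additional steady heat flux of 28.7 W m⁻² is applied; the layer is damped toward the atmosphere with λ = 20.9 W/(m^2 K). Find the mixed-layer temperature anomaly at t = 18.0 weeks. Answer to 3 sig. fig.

0.718 K

Areal heat capacity C = ρ c_p D = 1020 × 4070 × 74.0 = 3.07×10^8 J m⁻² K⁻¹.
τ = C / λ = 3.07×10^8 / 20.9 = 1.47×10^7 s.
Equilibrium anomaly ΔT_eq = F / λ = 28.7 / 20.9 = 1.37 K.
t = 18.0 weeks = 1.09×10^7 s, so t/τ = 0.741.
ΔT(t) = ΔT_eq (1 − e^(−t/τ)) = 1.37 × (1 − e^−0.741) = 0.718 K.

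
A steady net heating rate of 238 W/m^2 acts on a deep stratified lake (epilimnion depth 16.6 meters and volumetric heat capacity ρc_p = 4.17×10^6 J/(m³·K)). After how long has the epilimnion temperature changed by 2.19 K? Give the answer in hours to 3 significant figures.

Areal heat capacity C = ρc_p × D = 4.17×10^6 × 16.6 = 6.92×10^7 J/(m²·K).
Time required: Δt = C ΔT / F = 6.92×10^7 × 2.19 / 238 = 6.37×10^5 s.
In hours: 6.37×10^5 s / (3600 s/hour) = 177 hours.

177 hours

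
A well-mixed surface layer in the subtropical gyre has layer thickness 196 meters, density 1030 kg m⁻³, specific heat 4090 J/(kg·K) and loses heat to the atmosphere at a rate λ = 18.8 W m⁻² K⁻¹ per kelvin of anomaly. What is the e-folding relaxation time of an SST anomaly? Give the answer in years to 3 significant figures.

1.39 years

Areal heat capacity C = ρ c_p D = 1030 × 4090 × 196 = 8.26×10^8 J/(m^2 K).
Relaxation time τ = C / λ = 8.26×10^8 / 18.8 = 4.39×10^7 s.
In years: 4.39×10^7 s / (3.156×10^7 s/year) = 1.39 years.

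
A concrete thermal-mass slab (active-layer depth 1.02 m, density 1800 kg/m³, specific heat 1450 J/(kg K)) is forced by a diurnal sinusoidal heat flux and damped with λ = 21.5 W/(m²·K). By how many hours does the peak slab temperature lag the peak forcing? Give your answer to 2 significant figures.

5.6 hours

Areal heat capacity C = ρ c_p D = 1800 × 1450 × 1.02 = 2.66×10^6 J/(m^2 K).
ω = 2π / 86400 s = 7.27×10^-5 s⁻¹.
Phase lag φ = arctan(Cω/λ) = arctan(194/21.5) = 1.46 rad.
Time lag = φ / ω = 1.46 / 7.27×10^-5 = 20100 s = 5.58 hours.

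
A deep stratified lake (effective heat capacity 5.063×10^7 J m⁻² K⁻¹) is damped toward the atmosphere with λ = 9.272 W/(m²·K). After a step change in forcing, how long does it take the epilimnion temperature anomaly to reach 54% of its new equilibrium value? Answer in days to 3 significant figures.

49.1 days

Areal heat capacity C = 5.063×10^7 J m⁻² K⁻¹ (given).
τ = C / λ = 5.06×10^7 / 9.272 = 5.46×10^6 s.
Fraction reached: 1 − e^(−t/τ) = 0.54 ⇒ t = −τ ln(1 − 0.54) = τ × 0.777.
t = 4.24×10^6 s = 49.1 days.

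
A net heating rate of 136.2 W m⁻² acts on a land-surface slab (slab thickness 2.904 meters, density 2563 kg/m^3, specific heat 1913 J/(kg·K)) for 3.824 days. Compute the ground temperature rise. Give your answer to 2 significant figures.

3.2 K

Areal heat capacity C = ρ c_p D = 2563 × 1913 × 2.904 = 1.42×10^7 J m⁻² K⁻¹.
Net heat input Q = F Δt = 136.2 × (3.824 days × 86400 s/day) = 4.50×10^7 J/m².
ΔT = Q / C = 4.50×10^7 / 1.42×10^7 = 3.16 K.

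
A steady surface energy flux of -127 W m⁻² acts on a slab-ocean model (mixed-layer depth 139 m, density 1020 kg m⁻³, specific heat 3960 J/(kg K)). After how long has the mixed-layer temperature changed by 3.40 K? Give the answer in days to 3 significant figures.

174 days

Areal heat capacity C = ρ c_p D = 1020 × 3960 × 139 = 5.61×10^8 J/(m^2 K).
Time required: Δt = C ΔT / F = 5.61×10^8 × -3.40 / -127 = 1.50×10^7 s.
In days: 1.50×10^7 s / (86400 s/day) = 174 days.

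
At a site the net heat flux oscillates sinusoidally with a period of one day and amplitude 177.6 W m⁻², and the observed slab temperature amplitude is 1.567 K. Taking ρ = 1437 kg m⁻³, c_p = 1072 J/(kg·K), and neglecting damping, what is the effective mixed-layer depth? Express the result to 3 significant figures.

1.01 m

ω = 2π / 86400 s = 7.27×10^-5 s⁻¹.
Required C = F₀ / (A ω) = 177.6 / (1.567 × 7.27×10^-5) = 1.56×10^6 J/(m²·K).
D = C / (ρ c_p) = 1.56×10^6 / (1437 × 1072) = 1.01 m.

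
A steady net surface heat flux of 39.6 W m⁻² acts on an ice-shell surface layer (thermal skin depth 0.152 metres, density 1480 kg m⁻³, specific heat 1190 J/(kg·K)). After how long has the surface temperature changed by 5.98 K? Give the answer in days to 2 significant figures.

0.47 days

Areal heat capacity C = ρ c_p D = 1480 × 1190 × 0.152 = 2.68×10^5 J/(m²·K).
Time required: Δt = C ΔT / F = 2.68×10^5 × 5.98 / 39.6 = 40400 s.
In days: 40400 s / (86400 s/day) = 0.468 days.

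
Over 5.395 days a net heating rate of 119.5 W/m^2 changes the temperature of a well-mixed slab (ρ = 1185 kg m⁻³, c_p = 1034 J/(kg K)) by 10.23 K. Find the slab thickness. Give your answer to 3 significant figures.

4.44 m

Heat input Q = F Δt = 119.5 × 4.66×10^5 s = 5.57×10^7 J/m².
Required areal heat capacity C = Q / ΔT = 5.44×10^6 J/(m²·K).
Depth D = C / (ρ c_p) = 5.44×10^6 / (1185 × 1034) = 4.44 m.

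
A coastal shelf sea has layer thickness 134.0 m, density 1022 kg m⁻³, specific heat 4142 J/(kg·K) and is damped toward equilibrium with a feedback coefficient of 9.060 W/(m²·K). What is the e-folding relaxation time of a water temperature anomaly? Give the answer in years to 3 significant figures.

1.98 years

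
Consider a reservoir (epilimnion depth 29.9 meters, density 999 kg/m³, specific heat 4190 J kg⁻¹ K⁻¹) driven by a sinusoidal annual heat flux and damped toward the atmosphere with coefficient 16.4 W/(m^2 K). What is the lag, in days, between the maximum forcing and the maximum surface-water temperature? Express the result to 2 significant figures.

57 days

Areal heat capacity C = ρ c_p D = 999 × 4190 × 29.9 = 1.25×10^8 J/(m^2 K).
ω = 2π / 3.15×10^7 s = 1.99×10^-7 s⁻¹.
Phase lag φ = arctan(Cω/λ) = arctan(24.9/16.4) = 0.989 rad.
Time lag = φ / ω = 0.989 / 1.99×10^-7 = 4.96×10^6 s = 57.5 days.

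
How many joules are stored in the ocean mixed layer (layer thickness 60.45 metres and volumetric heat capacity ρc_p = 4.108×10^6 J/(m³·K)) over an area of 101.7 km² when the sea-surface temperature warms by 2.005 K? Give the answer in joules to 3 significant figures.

Areal heat capacity C = ρc_p × D = 4.108×10^6 × 60.45 = 2.48×10^8 J/(m²·K).
Heat per unit area: q = C ΔT = 2.48×10^8 × 2.005 = 4.98×10^8 J/m².
Total heat: Q = q × A = 4.98×10^8 × (101.7 × 10⁶ m²) = 5.06×10^16 J.

5.06×10^16 J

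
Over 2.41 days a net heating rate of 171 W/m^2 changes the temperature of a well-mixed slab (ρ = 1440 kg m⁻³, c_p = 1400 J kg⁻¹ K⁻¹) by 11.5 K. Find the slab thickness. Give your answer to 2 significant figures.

Heat input Q = F Δt = 171 × 2.08×10^5 s = 3.56×10^7 J/m².
Required areal heat capacity C = Q / ΔT = 3.10×10^6 J/(m²·K).
Depth D = C / (ρ c_p) = 3.10×10^6 / (1440 × 1400) = 1.54 m.

1.5 m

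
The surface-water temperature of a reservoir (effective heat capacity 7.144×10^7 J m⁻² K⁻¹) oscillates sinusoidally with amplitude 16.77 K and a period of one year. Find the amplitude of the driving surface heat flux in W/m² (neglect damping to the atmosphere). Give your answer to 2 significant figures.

240

Areal heat capacity C = 7.144×10^7 J m⁻² K⁻¹ (given).
ω = 2π / 3.15×10^7 s = 1.99×10^-7 s⁻¹.
Cω = 7.14×10^7 × 1.99×10^-7 = 14.2 W/(m²·K).
F₀ = A × Cω = 16.77 × 14.2 = 239 W/m².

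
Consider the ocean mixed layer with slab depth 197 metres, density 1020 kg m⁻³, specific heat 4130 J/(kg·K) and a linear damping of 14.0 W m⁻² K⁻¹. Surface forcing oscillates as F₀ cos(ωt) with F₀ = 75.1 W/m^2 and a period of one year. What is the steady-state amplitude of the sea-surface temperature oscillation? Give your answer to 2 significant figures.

0.45 K

Areal heat capacity C = ρ c_p D = 1020 × 4130 × 197 = 8.30×10^8 J/(m^2 K).
Angular frequency ω = 2π / T = 2π / 3.15×10^7 s = 1.99×10^-7 s⁻¹.
√((Cω)² + λ²) = √((165)² + 14.0²) = 166 W/(m²·K).
Amplitude A = F₀ / √((Cω)²+λ²) = 75.1 / 166 = 0.453 K.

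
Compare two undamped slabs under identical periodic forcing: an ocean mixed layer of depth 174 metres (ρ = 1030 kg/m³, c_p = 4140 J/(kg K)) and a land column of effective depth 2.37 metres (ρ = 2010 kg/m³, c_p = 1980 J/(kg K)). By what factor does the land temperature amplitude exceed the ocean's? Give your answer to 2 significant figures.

79

C_ocean = 1030 × 4140 × 174 = 7.42×10^8 J/(m²·K).
C_land = 2010 × 1980 × 2.37 = 9.43×10^6 J/(m²·K).
Undamped amplitude ∝ 1/C, so A_land/A_ocean = C_ocean/C_land = 78.7.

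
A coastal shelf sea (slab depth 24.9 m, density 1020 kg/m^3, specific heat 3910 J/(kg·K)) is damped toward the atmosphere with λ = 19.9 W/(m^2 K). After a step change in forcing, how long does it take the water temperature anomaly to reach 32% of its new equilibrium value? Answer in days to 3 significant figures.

Areal heat capacity C = ρ c_p D = 1020 × 3910 × 24.9 = 9.93×10^7 J/(m²·K).
τ = C / λ = 9.93×10^7 / 19.9 = 4.99×10^6 s.
Fraction reached: 1 − e^(−t/τ) = 0.32 ⇒ t = −τ ln(1 − 0.32) = τ × 0.386.
t = 1.92×10^6 s = 22.3 days.

22.3 days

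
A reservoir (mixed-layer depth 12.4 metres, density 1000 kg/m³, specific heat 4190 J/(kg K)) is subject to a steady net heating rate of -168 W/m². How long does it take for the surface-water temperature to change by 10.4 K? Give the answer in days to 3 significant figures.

Areal heat capacity C = ρ c_p D = 1000 × 4190 × 12.4 = 5.20×10^7 J/(m^2 K).
Time required: Δt = C ΔT / F = 5.20×10^7 × -10.4 / -168 = 3.22×10^6 s.
In days: 3.22×10^6 s / (86400 s/day) = 37.2 days.

37.2 days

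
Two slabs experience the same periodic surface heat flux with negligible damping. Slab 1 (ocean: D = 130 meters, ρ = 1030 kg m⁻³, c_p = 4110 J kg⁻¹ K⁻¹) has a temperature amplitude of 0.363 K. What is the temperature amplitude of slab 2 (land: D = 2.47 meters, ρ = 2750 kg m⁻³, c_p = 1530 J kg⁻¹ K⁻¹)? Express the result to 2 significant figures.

C_ocean = 5.50×10^8 J/(m²·K); C_land = 1.04×10^7 J/(m²·K).
A ∝ 1/C ⇒ A_land = A_ocean × C_ocean/C_land = 0.363 × 53.0 = 19.2 K.

19 K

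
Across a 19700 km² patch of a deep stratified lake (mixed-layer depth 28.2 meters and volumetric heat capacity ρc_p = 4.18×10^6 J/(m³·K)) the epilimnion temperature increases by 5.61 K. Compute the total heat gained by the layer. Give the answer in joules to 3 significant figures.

Areal heat capacity C = ρc_p × D = 4.18×10^6 × 28.2 = 1.18×10^8 J/(m^2 K).
Heat per unit area: q = C ΔT = 1.18×10^8 × 5.61 = 6.61×10^8 J/m².
Total heat: Q = q × A = 6.61×10^8 × (19700 × 10⁶ m²) = 1.30×10^19 J.

1.30×10^19 J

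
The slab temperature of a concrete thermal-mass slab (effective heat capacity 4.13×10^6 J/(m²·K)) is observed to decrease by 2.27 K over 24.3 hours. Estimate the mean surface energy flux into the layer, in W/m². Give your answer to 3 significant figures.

Areal heat capacity C = 4.13×10^6 J/(m²·K) (given).
Required heat per unit area: Q = C ΔT = 4.13×10^6 × -2.27 = -9.38×10^6 J/m².
Flux F = Q / Δt = -9.38×10^6 / 87500 s = -107 W/m².

-107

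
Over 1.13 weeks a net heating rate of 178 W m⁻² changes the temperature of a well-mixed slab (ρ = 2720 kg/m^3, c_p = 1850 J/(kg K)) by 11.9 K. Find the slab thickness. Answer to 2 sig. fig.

2.0 m

Heat input Q = F Δt = 178 × 6.83×10^5 s = 1.22×10^8 J/m².
Required areal heat capacity C = Q / ΔT = 1.02×10^7 J/(m²·K).
Depth D = C / (ρ c_p) = 1.02×10^7 / (2720 × 1850) = 2.03 m.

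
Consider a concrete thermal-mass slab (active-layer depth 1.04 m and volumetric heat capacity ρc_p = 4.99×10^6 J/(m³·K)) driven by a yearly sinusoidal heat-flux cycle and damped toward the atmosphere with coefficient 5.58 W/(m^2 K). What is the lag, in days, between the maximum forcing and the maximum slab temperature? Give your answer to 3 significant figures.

10.6 days

Areal heat capacity C = ρc_p × D = 4.99×10^6 × 1.04 = 5.19×10^6 J/(m²·K).
ω = 2π / 3.15×10^7 s = 1.99×10^-7 s⁻¹.
Phase lag φ = arctan(Cω/λ) = arctan(1.03/5.58) = 0.183 rad.
Time lag = φ / ω = 0.183 / 1.99×10^-7 = 9.20×10^5 s = 10.6 days.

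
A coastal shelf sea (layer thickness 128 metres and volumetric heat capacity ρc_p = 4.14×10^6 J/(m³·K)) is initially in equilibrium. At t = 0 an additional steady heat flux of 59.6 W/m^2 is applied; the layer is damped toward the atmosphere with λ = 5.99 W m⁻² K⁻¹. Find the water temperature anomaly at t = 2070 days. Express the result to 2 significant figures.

8.6 K

Areal heat capacity C = ρc_p × D = 4.14×10^6 × 128 = 5.30×10^8 J/(m²·K).
τ = C / λ = 5.30×10^8 / 5.99 = 8.85×10^7 s.
Equilibrium anomaly ΔT_eq = F / λ = 59.6 / 5.99 = 9.95 K.
t = 2070 days = 1.79×10^8 s, so t/τ = 2.02.
ΔT(t) = ΔT_eq (1 − e^(−t/τ)) = 9.95 × (1 − e^−2.02) = 8.63 K.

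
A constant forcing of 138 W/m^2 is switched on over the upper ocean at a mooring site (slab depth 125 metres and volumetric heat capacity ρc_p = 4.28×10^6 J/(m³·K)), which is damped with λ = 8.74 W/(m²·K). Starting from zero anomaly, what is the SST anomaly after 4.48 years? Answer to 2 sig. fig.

14 K

Areal heat capacity C = ρc_p × D = 4.28×10^6 × 125 = 5.35×10^8 J m⁻² K⁻¹.
τ = C / λ = 5.35×10^8 / 8.74 = 6.12×10^7 s.
Equilibrium anomaly ΔT_eq = F / λ = 138 / 8.74 = 15.8 K.
t = 4.48 years = 1.41×10^8 s, so t/τ = 2.31.
ΔT(t) = ΔT_eq (1 − e^(−t/τ)) = 15.8 × (1 − e^−2.31) = 14.2 K.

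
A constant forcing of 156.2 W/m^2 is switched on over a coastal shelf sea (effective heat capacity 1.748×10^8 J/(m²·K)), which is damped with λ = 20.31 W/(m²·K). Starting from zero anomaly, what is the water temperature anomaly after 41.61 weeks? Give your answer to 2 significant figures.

7.3 K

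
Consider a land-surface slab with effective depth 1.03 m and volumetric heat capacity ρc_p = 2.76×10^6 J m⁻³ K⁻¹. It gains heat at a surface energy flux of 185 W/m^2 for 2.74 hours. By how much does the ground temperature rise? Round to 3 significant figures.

0.642 K

Areal heat capacity C = ρc_p × D = 2.76×10^6 × 1.03 = 2.84×10^6 J/(m^2 K).
Net heat input Q = F Δt = 185 × (2.74 hours × 3600 s/hour) = 1.82×10^6 J/m².
ΔT = Q / C = 1.82×10^6 / 2.84×10^6 = 0.642 K.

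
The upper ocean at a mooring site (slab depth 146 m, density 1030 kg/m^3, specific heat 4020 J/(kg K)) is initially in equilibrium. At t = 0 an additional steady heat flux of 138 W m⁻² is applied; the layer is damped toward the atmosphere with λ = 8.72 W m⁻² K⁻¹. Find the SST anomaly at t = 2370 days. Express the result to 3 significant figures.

15.0 K

Areal heat capacity C = ρ c_p D = 1030 × 4020 × 146 = 6.05×10^8 J/(m^2 K).
τ = C / λ = 6.05×10^8 / 8.72 = 6.93×10^7 s.
Equilibrium anomaly ΔT_eq = F / λ = 138 / 8.72 = 15.8 K.
t = 2370 days = 2.05×10^8 s, so t/τ = 2.95.
ΔT(t) = ΔT_eq (1 − e^(−t/τ)) = 15.8 × (1 − e^−2.95) = 15.0 K.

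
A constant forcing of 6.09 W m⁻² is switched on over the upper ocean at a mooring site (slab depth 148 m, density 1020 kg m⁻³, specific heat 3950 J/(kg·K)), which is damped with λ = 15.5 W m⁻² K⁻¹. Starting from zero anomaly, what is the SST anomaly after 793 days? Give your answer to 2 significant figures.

0.33 K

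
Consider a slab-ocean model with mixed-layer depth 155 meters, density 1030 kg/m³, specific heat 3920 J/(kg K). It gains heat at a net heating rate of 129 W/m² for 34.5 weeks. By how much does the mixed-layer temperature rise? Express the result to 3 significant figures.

4.30 K

Areal heat capacity C = ρ c_p D = 1030 × 3920 × 155 = 6.26×10^8 J/(m²·K).
Net heat input Q = F Δt = 129 × (34.5 weeks × 6.048×10^5 s/week) = 2.69×10^9 J/m².
ΔT = Q / C = 2.69×10^9 / 6.26×10^8 = 4.30 K.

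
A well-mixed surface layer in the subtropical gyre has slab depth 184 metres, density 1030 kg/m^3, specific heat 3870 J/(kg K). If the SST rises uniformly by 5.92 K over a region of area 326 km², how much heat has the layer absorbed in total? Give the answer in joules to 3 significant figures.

Areal heat capacity C = ρ c_p D = 1030 × 3870 × 184 = 7.33×10^8 J/(m^2 K).
Heat per unit area: q = C ΔT = 7.33×10^8 × 5.92 = 4.34×10^9 J/m².
Total heat: Q = q × A = 4.34×10^9 × (326 × 10⁶ m²) = 1.42×10^18 J.

1.42×10^18 J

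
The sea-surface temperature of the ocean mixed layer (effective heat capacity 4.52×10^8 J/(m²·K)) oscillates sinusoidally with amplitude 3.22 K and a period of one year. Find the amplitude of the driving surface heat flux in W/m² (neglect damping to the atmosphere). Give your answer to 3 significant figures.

290

Areal heat capacity C = 4.52×10^8 J/(m²·K) (given).
ω = 2π / 3.15×10^7 s = 1.99×10^-7 s⁻¹.
Cω = 4.52×10^8 × 1.99×10^-7 = 90.1 W/(m²·K).
F₀ = A × Cω = 3.22 × 90.1 = 290 W/m².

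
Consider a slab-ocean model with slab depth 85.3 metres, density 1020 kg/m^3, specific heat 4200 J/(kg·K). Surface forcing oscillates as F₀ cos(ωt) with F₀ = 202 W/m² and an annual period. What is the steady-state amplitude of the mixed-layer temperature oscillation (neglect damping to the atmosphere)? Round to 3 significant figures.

2.77 K

Areal heat capacity C = ρ c_p D = 1020 × 4200 × 85.3 = 3.65×10^8 J m⁻² K⁻¹.
Angular frequency ω = 2π / T = 2π / 3.15×10^7 s = 1.99×10^-7 s⁻¹.
Cω = 3.65×10^8 × 1.99×10^-7 = 72.8 W/(m²·K).
Amplitude A = F₀ / (Cω) = 202 / 72.8 = 2.77 K.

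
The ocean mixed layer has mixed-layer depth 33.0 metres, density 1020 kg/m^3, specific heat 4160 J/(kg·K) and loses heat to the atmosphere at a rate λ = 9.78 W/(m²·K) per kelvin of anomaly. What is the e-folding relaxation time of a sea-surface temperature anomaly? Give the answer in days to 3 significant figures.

166 days

Areal heat capacity C = ρ c_p D = 1020 × 4160 × 33.0 = 1.40×10^8 J/(m²·K).
Relaxation time τ = C / λ = 1.40×10^8 / 9.78 = 1.43×10^7 s.
In days: 1.43×10^7 s / (86400 s/day) = 166 days.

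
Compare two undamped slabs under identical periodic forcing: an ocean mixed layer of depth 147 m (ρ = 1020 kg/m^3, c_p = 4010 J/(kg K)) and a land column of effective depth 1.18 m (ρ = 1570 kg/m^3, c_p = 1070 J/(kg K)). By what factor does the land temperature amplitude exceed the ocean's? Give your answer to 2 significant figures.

300

C_ocean = 1020 × 4010 × 147 = 6.01×10^8 J/(m²·K).
C_land = 1570 × 1070 × 1.18 = 1.98×10^6 J/(m²·K).
Undamped amplitude ∝ 1/C, so A_land/A_ocean = C_ocean/C_land = 303.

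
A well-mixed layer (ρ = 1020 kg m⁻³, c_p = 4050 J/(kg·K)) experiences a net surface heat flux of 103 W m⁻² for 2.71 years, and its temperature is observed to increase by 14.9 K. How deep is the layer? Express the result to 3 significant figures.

143 m

Heat input Q = F Δt = 103 × 8.55×10^7 s = 8.81×10^9 J/m².
Required areal heat capacity C = Q / ΔT = 5.91×10^8 J/(m²·K).
Depth D = C / (ρ c_p) = 5.91×10^8 / (1020 × 4050) = 143 m.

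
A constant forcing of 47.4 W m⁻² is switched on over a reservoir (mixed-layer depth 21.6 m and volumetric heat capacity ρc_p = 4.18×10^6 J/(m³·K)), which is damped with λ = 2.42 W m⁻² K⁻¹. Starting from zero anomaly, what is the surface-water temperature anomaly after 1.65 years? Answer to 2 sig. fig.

15 K

Areal heat capacity C = ρc_p × D = 4.18×10^6 × 21.6 = 9.03×10^7 J/(m^2 K).
τ = C / λ = 9.03×10^7 / 2.42 = 3.73×10^7 s.
Equilibrium anomaly ΔT_eq = F / λ = 47.4 / 2.42 = 19.6 K.
t = 1.65 years = 5.21×10^7 s, so t/τ = 1.40.
ΔT(t) = ΔT_eq (1 − e^(−t/τ)) = 19.6 × (1 − e^−1.40) = 14.7 K.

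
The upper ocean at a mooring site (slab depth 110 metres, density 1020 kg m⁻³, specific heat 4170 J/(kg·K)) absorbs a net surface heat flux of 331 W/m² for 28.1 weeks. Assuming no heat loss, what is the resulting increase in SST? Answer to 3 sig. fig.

12.0 K

Areal heat capacity C = ρ c_p D = 1020 × 4170 × 110 = 4.68×10^8 J/(m^2 K).
Net heat input Q = F Δt = 331 × (28.1 weeks × 6.048×10^5 s/week) = 5.63×10^9 J/m².
ΔT = Q / C = 5.63×10^9 / 4.68×10^8 = 12.0 K.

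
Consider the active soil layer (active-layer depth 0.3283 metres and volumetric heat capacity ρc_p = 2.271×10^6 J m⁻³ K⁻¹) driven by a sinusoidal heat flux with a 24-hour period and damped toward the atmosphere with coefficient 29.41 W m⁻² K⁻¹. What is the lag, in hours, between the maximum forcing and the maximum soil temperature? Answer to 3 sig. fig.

Areal heat capacity C = ρc_p × D = 2.271×10^6 × 0.3283 = 7.46×10^5 J m⁻² K⁻¹.
ω = 2π / 86400 s = 7.27×10^-5 s⁻¹.
Phase lag φ = arctan(Cω/λ) = arctan(54.2/29.41) = 1.07 rad.
Time lag = φ / ω = 1.07 / 7.27×10^-5 = 14800 s = 4.10 hours.

4.10 hours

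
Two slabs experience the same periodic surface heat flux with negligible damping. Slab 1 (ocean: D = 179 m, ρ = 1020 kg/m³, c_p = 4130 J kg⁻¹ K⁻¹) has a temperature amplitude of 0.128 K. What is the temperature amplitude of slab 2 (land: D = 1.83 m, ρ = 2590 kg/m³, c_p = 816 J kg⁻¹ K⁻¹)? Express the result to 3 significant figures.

25.0 K

C_ocean = 7.54×10^8 J/(m²·K); C_land = 3.87×10^6 J/(m²·K).
A ∝ 1/C ⇒ A_land = A_ocean × C_ocean/C_land = 0.128 × 195 = 25.0 K.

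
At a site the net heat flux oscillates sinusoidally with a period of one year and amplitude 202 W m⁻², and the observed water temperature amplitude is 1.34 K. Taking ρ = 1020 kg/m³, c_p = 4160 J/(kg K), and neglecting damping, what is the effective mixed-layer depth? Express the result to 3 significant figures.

ω = 2π / 3.15×10^7 s = 1.99×10^-7 s⁻¹.
Required C = F₀ / (A ω) = 202 / (1.34 × 1.99×10^-7) = 7.57×10^8 J/(m²·K).
D = C / (ρ c_p) = 7.57×10^8 / (1020 × 4160) = 178 m.

178 m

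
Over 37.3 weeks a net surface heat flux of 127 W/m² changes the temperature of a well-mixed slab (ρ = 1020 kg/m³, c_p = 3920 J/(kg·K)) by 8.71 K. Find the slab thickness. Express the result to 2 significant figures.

82 m

Heat input Q = F Δt = 127 × 2.26×10^7 s = 2.86×10^9 J/m².
Required areal heat capacity C = Q / ΔT = 3.29×10^8 J/(m²·K).
Depth D = C / (ρ c_p) = 3.29×10^8 / (1020 × 3920) = 82.3 m.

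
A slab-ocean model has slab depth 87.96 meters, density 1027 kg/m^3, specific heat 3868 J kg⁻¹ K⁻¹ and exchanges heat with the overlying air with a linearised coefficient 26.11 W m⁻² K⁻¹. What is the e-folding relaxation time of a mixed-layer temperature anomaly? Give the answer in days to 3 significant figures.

155 days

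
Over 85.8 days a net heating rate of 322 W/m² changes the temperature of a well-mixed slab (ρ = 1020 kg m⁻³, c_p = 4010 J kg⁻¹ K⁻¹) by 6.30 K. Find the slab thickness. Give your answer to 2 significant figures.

93 m

Heat input Q = F Δt = 322 × 7.41×10^6 s = 2.39×10^9 J/m².
Required areal heat capacity C = Q / ΔT = 3.79×10^8 J/(m²·K).
Depth D = C / (ρ c_p) = 3.79×10^8 / (1020 × 4010) = 92.6 m.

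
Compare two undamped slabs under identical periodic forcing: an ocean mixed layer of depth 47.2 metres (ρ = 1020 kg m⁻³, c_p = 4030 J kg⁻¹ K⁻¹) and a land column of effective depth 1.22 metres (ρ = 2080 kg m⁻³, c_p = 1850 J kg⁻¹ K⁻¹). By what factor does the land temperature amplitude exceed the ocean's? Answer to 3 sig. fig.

C_ocean = 1020 × 4030 × 47.2 = 1.94×10^8 J/(m²·K).
C_land = 2080 × 1850 × 1.22 = 4.69×10^6 J/(m²·K).
Undamped amplitude ∝ 1/C, so A_land/A_ocean = C_ocean/C_land = 41.3.

41.3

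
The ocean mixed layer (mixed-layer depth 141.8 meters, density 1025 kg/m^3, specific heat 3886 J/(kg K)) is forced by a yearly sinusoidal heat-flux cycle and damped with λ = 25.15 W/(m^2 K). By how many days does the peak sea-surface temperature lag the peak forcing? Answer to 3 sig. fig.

Areal heat capacity C = ρ c_p D = 1025 × 3886 × 141.8 = 5.65×10^8 J/(m²·K).
ω = 2π / 3.15×10^7 s = 1.99×10^-7 s⁻¹.
Phase lag φ = arctan(Cω/λ) = arctan(113/25.15) = 1.35 rad.
Time lag = φ / ω = 1.35 / 1.99×10^-7 = 6.78×10^6 s = 78.5 days.

78.5 days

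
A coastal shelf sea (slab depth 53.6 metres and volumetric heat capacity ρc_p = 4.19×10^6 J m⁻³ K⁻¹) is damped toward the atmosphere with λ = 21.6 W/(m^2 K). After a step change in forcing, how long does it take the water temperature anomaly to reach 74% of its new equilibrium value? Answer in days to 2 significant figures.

Areal heat capacity C = ρc_p × D = 4.19×10^6 × 53.6 = 2.25×10^8 J/(m²·K).
τ = C / λ = 2.25×10^8 / 21.6 = 1.04×10^7 s.
Fraction reached: 1 − e^(−t/τ) = 0.74 ⇒ t = −τ ln(1 − 0.74) = τ × 1.35.
t = 1.40×10^7 s = 162 days.

160 days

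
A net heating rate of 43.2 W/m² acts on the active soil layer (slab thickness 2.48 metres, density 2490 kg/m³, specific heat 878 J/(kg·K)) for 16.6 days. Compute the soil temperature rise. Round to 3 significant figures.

11.4 K

Areal heat capacity C = ρ c_p D = 2490 × 878 × 2.48 = 5.42×10^6 J/(m^2 K).
Net heat input Q = F Δt = 43.2 × (16.6 days × 86400 s/day) = 6.20×10^7 J/m².
ΔT = Q / C = 6.20×10^7 / 5.42×10^6 = 11.4 K.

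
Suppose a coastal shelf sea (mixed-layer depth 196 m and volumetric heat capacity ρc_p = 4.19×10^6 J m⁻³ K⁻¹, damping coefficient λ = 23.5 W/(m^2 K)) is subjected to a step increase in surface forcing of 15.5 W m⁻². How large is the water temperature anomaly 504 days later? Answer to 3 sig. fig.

Areal heat capacity C = ρc_p × D = 4.19×10^6 × 196 = 8.21×10^8 J/(m²·K).
τ = C / λ = 8.21×10^8 / 23.5 = 3.49×10^7 s.
Equilibrium anomaly ΔT_eq = F / λ = 15.5 / 23.5 = 0.660 K.
t = 504 days = 4.35×10^7 s, so t/τ = 1.25.
ΔT(t) = ΔT_eq (1 − e^(−t/τ)) = 0.660 × (1 − e^−1.25) = 0.470 K.

0.470 K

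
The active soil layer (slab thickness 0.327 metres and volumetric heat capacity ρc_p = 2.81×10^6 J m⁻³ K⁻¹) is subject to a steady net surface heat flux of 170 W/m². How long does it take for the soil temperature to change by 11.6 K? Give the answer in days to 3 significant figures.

Areal heat capacity C = ρc_p × D = 2.81×10^6 × 0.327 = 9.19×10^5 J/(m^2 K).
Time required: Δt = C ΔT / F = 9.19×10^5 × 11.6 / 170 = 62700 s.
In days: 62700 s / (86400 s/day) = 0.726 days.

0.726 days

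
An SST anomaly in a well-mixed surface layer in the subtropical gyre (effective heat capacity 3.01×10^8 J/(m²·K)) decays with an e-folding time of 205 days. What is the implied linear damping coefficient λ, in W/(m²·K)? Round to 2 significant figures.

17

Areal heat capacity C = 3.01×10^8 J/(m²·K) (given).
τ = 205 days = 1.77×10^7 s.
λ = C / τ = 3.01×10^8 / 1.77×10^7 = 17.0 W/(m²·K).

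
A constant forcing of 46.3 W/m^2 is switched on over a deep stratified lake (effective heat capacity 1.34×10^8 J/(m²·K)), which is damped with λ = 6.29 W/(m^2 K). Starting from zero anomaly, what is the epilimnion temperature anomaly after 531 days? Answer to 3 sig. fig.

6.51 K

Areal heat capacity C = 1.34×10^8 J/(m²·K) (given).
τ = C / λ = 1.34×10^8 / 6.29 = 2.13×10^7 s.
Equilibrium anomaly ΔT_eq = F / λ = 46.3 / 6.29 = 7.36 K.
t = 531 days = 4.59×10^7 s, so t/τ = 2.15.
ΔT(t) = ΔT_eq (1 − e^(−t/τ)) = 7.36 × (1 − e^−2.15) = 6.51 K.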